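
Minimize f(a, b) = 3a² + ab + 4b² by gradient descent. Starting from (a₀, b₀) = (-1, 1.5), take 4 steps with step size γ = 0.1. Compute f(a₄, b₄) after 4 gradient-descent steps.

∇f = (6a + b, a + 8b)
Step 1: at (-1, 1.5), ∇f = (-4.5, 11) → (-1, 1.5) − 0.1·(-4.5, 11) = (-0.55, 0.4)
Step 2: at (-0.55, 0.4), ∇f = (-2.9, 2.65) → (-0.55, 0.4) − 0.1·(-2.9, 2.65) = (-0.26, 0.135)
Step 3: at (-0.26, 0.135), ∇f = (-1.425, 0.82) → (-0.26, 0.135) − 0.1·(-1.425, 0.82) = (-0.1175, 0.053)
Step 4: at (-0.1175, 0.053), ∇f = (-0.652, 0.3065) → (-0.1175, 0.053) − 0.1·(-0.652, 0.3065) = (-0.0523, 0.02235)
f(-0.0523, 0.02235) = 0.009035055

0.009035055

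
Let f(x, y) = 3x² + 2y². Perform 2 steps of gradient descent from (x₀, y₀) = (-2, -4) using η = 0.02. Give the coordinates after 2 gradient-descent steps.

∇f = (6x, 4y)
Step 1: at (-2, -4), ∇f = (-12, -16) → (-2, -4) − 0.02·(-12, -16) = (-1.76, -3.68)
Step 2: at (-1.76, -3.68), ∇f = (-10.56, -14.72) → (-1.76, -3.68) − 0.02·(-10.56, -14.72) = (-1.5488, -3.3856)

(-1.5488, -3.3856)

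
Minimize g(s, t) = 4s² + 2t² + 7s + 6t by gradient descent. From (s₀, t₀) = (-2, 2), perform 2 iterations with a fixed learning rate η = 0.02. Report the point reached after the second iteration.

∇g = (8s + 7, 4t + 6)
(s₁, t₁) = (-2, 2) − 0.02·(-9, 14) = (-1.82, 1.72)
(s₂, t₂) = (-1.82, 1.72) − 0.02·(-7.56, 12.88) = (-1.6688, 1.4624)

(-1.6688, 1.4624)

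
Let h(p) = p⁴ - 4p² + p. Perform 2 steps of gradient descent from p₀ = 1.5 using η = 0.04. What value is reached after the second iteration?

h′(p) = 4p³ - 8p + 1
Step 1: h′(1.5) = 2.5; p₁ = 1.5 − 0.04·2.5 = 1.4
Step 2: h′(1.4) = 0.776; p₂ = 1.4 − 0.04·0.776 = 1.36896

1.36896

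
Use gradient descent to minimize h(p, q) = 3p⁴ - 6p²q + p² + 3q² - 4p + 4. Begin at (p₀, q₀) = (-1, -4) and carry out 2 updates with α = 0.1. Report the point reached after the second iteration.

∇h = (12p³ - 12pq + 2p - 4, -6p² + 6q)
(p₁, q₁) = (-1, -4) − 0.1·(-66, -30) = (5.6, -1)
(p₂, q₂) = (5.6, -1) − 0.1·(2181.792, -194.16) = (-212.5792, 18.416)

(-212.5792, 18.416)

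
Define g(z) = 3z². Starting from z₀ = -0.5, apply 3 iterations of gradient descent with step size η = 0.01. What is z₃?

-0.415292

g′(z) = 6z
Step 1: g′(-0.5) = -3; z₁ = -0.5 − 0.01·(-3) = -0.47
Step 2: g′(-0.47) = -2.82; z₂ = -0.47 − 0.01·(-2.82) = -0.4418
Step 3: g′(-0.4418) = -2.6508; z₃ = -0.4418 − 0.01·(-2.6508) = -0.415292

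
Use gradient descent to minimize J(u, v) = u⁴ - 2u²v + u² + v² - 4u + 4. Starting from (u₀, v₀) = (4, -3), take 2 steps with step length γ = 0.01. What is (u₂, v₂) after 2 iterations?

∇J = (4u³ - 4uv + 2u - 4, -2u² + 2v)
(u₁, v₁) = (4, -3) − 0.01·(308, -38) = (0.92, -2.62)
(u₂, v₂) = (0.92, -2.62) − 0.01·(10.596352, -6.9328) = (0.81403648, -2.550672)

(0.81403648, -2.550672)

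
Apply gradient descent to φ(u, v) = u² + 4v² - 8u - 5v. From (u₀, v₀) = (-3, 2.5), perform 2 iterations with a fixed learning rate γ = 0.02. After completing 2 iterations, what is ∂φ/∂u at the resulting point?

∇φ = (2u - 8, 8v - 5)
(u₁, v₁) = (-3, 2.5) − 0.02·(-14, 15) = (-2.72, 2.2)
(u₂, v₂) = (-2.72, 2.2) − 0.02·(-13.44, 12.6) = (-2.4512, 1.948)
∂φ/∂u at (-2.4512, 1.948) = -12.9024

-12.9024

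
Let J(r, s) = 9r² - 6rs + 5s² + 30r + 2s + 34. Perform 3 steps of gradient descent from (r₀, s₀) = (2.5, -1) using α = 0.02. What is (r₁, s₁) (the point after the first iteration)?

∇J = (18r - 6s + 30, -6r + 10s + 2)
(r₁, s₁) = (2.5, -1) − 0.02·(81, -23) = (0.88, -0.54)

(0.88, -0.54)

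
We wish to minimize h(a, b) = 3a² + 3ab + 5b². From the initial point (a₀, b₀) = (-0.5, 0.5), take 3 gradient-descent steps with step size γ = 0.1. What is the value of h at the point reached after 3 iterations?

0.03122625

∇h = (6a + 3b, 3a + 10b)
Step 1: at (-0.5, 0.5), ∇h = (-1.5, 3.5) → (-0.5, 0.5) − 0.1·(-1.5, 3.5) = (-0.35, 0.15)
Step 2: at (-0.35, 0.15), ∇h = (-1.65, 0.45) → (-0.35, 0.15) − 0.1·(-1.65, 0.45) = (-0.185, 0.105)
Step 3: at (-0.185, 0.105), ∇h = (-0.795, 0.495) → (-0.185, 0.105) − 0.1·(-0.795, 0.495) = (-0.1055, 0.0555)
h(-0.1055, 0.0555) = 0.03122625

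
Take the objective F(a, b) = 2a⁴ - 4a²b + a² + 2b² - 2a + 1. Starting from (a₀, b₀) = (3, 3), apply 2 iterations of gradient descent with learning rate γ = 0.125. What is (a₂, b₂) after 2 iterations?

(3619.5, 123.125)

∇F = (8a³ - 8ab + 2a - 2, -4a² + 4b)
(a₁, b₁) = (3, 3) − 0.125·(148, -24) = (-15.5, 6)
(a₂, b₂) = (-15.5, 6) − 0.125·(-29080, -937) = (3619.5, 123.125)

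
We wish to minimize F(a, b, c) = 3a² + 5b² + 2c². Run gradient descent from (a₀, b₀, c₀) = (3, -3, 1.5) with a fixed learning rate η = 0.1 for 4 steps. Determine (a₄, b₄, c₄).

(0.0768, 0, 0.1944)

∇F = (6a, 10b, 4c)
(a₁, b₁, c₁) = (3, -3, 1.5) − 0.1·(18, -30, 6) = (1.2, 0, 0.9)
(a₂, b₂, c₂) = (1.2, 0, 0.9) − 0.1·(7.2, 0, 3.6) = (0.48, 0, 0.54)
(a₃, b₃, c₃) = (0.48, 0, 0.54) − 0.1·(2.88, 0, 2.16) = (0.192, 0, 0.324)
(a₄, b₄, c₄) = (0.192, 0, 0.324) − 0.1·(1.152, 0, 1.296) = (0.0768, 0, 0.1944)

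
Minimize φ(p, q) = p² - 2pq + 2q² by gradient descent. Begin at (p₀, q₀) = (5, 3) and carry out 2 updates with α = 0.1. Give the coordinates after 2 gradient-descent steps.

(4.24, 2.6)

∇φ = (2p - 2q, -2p + 4q)
Step 1: at (5, 3), ∇φ = (4, 2) → (5, 3) − 0.1·(4, 2) = (4.6, 2.8)
Step 2: at (4.6, 2.8), ∇φ = (3.6, 2) → (4.6, 2.8) − 0.1·(3.6, 2) = (4.24, 2.6)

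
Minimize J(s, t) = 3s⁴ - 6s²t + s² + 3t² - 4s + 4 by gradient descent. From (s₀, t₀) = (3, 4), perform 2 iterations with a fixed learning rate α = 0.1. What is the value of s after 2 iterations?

∇J = (12s³ - 12st + 2s - 4, -6s² + 6t)
Step 1: at (3, 4), ∇J = (182, -30) → (3, 4) − 0.1·(182, -30) = (-15.2, 7)
Step 2: at (-15.2, 7), ∇J = (-40899.296, -1344.24) → (-15.2, 7) − 0.1·(-40899.296, -1344.24) = (4074.7296, 141.424)
s = 4074.7296

4074.7296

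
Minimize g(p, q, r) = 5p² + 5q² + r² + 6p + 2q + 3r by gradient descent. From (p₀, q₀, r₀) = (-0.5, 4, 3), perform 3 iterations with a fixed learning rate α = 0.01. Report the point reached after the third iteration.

∇g = (10p + 6, 10q + 2, 2r + 3)
Step 1: at (-0.5, 4, 3), ∇g = (1, 42, 9) → (-0.5, 4, 3) − 0.01·(1, 42, 9) = (-0.51, 3.58, 2.91)
Step 2: at (-0.51, 3.58, 2.91), ∇g = (0.9, 37.8, 8.82) → (-0.51, 3.58, 2.91) − 0.01·(0.9, 37.8, 8.82) = (-0.519, 3.202, 2.8218)
Step 3: at (-0.519, 3.202, 2.8218), ∇g = (0.81, 34.02, 8.6436) → (-0.519, 3.202, 2.8218) − 0.01·(0.81, 34.02, 8.6436) = (-0.5271, 2.8618, 2.735364)

(-0.5271, 2.8618, 2.735364)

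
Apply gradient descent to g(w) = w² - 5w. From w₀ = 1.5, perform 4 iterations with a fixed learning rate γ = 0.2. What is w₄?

2.3704

g′(w) = 2w - 5
Step 1: g′(1.5) = -2; w₁ = 1.5 − 0.2·(-2) = 1.9
Step 2: g′(1.9) = -1.2; w₂ = 1.9 − 0.2·(-1.2) = 2.14
Step 3: g′(2.14) = -0.72; w₃ = 2.14 − 0.2·(-0.72) = 2.284
Step 4: g′(2.284) = -0.432; w₄ = 2.284 − 0.2·(-0.432) = 2.3704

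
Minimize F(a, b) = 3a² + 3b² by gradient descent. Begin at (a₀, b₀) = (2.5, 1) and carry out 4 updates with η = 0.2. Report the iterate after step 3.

(-0.02, -0.008)

∇F = (6a, 6b)
(a₁, b₁) = (2.5, 1) − 0.2·(15, 6) = (-0.5, -0.2)
(a₂, b₂) = (-0.5, -0.2) − 0.2·(-3, -1.2) = (0.1, 0.04)
(a₃, b₃) = (0.1, 0.04) − 0.2·(0.6, 0.24) = (-0.02, -0.008)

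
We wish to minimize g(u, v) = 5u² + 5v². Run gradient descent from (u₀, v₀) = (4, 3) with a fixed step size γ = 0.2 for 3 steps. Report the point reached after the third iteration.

∇g = (10u, 10v)
(u₁, v₁) = (4, 3) − 0.2·(40, 30) = (-4, -3)
(u₂, v₂) = (-4, -3) − 0.2·(-40, -30) = (4, 3)
(u₃, v₃) = (4, 3) − 0.2·(40, 30) = (-4, -3)

(-4, -3)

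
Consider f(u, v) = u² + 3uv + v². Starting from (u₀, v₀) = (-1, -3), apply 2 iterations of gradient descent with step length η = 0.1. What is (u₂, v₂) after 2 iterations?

∇f = (2u + 3v, 3u + 2v)
Step 1: at (-1, -3), ∇f = (-11, -9) → (-1, -3) − 0.1·(-11, -9) = (0.1, -2.1)
Step 2: at (0.1, -2.1), ∇f = (-6.1, -3.9) → (0.1, -2.1) − 0.1·(-6.1, -3.9) = (0.71, -1.71)

(0.71, -1.71)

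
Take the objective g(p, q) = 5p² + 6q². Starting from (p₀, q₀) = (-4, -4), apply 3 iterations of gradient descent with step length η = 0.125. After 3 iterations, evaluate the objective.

1.51953125

∇g = (10p, 12q)
(p₁, q₁) = (-4, -4) − 0.125·(-40, -48) = (1, 2)
(p₂, q₂) = (1, 2) − 0.125·(10, 24) = (-0.25, -1)
(p₃, q₃) = (-0.25, -1) − 0.125·(-2.5, -12) = (0.0625, 0.5)
g(0.0625, 0.5) = 1.51953125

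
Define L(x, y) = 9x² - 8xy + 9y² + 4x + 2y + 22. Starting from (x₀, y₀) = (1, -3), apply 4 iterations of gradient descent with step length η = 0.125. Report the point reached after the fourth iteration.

(51.90234375, -52.5078125)

∇L = (18x - 8y + 4, -8x + 18y + 2)
(x₁, y₁) = (1, -3) − 0.125·(46, -60) = (-4.75, 4.5)
(x₂, y₂) = (-4.75, 4.5) − 0.125·(-117.5, 121) = (9.9375, -10.625)
(x₃, y₃) = (9.9375, -10.625) − 0.125·(267.875, -268.75) = (-23.546875, 22.96875)
(x₄, y₄) = (-23.546875, 22.96875) − 0.125·(-603.59375, 603.8125) = (51.90234375, -52.5078125)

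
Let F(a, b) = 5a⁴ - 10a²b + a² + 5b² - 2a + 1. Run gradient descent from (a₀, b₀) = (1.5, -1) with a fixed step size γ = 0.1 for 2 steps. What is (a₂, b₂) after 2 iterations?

(1120.31075, 69.7225)

∇F = (20a³ - 20ab + 2a - 2, -10a² + 10b)
(a₁, b₁) = (1.5, -1) − 0.1·(98.5, -32.5) = (-8.35, 2.25)
(a₂, b₂) = (-8.35, 2.25) − 0.1·(-11286.6075, -674.725) = (1120.31075, 69.7225)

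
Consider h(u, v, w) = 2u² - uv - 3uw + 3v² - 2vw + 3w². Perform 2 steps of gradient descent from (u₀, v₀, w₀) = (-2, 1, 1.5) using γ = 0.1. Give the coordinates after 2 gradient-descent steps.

(-0.28, 0.175, -0.015)

∇h = (4u - v - 3w, -u + 6v - 2w, -3u - 2v + 6w)
(u₁, v₁, w₁) = (-2, 1, 1.5) − 0.1·(-13.5, 5, 13) = (-0.65, 0.5, 0.2)
(u₂, v₂, w₂) = (-0.65, 0.5, 0.2) − 0.1·(-3.7, 3.25, 2.15) = (-0.28, 0.175, -0.015)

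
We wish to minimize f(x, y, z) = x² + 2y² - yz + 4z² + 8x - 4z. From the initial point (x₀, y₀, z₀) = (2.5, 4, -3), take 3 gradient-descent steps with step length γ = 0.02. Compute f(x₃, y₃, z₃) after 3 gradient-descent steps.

52.343259460096

∇f = (2x + 8, 4y - z, -y + 8z - 4)
(x₁, y₁, z₁) = (2.5, 4, -3) − 0.02·(13, 19, -32) = (2.24, 3.62, -2.36)
(x₂, y₂, z₂) = (2.24, 3.62, -2.36) − 0.02·(12.48, 16.84, -26.5) = (1.9904, 3.2832, -1.83)
(x₃, y₃, z₃) = (1.9904, 3.2832, -1.83) − 0.02·(11.9808, 14.9628, -21.9232) = (1.750784, 2.983944, -1.391536)
f(1.750784, 2.983944, -1.391536) = 52.343259460096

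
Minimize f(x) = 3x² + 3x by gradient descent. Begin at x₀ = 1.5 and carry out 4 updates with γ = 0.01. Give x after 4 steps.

1.06149792

f′(x) = 6x + 3
Step 1: f′(1.5) = 12; x₁ = 1.5 − 0.01·12 = 1.38
Step 2: f′(1.38) = 11.28; x₂ = 1.38 − 0.01·11.28 = 1.2672
Step 3: f′(1.2672) = 10.6032; x₃ = 1.2672 − 0.01·10.6032 = 1.161168
Step 4: f′(1.161168) = 9.967008; x₄ = 1.161168 − 0.01·9.967008 = 1.06149792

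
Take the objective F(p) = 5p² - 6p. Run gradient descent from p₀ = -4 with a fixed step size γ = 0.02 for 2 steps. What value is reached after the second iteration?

-2.344

F′(p) = 10p - 6
Step 1: F′(-4) = -46; p₁ = -4 − 0.02·(-46) = -3.08
Step 2: F′(-3.08) = -36.8; p₂ = -3.08 − 0.02·(-36.8) = -2.344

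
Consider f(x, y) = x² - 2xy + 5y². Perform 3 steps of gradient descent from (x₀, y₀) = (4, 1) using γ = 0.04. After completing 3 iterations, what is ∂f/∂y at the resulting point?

1.30624

∇f = (2x - 2y, -2x + 10y)
Step 1: at (4, 1), ∇f = (6, 2) → (4, 1) − 0.04·(6, 2) = (3.76, 0.92)
Step 2: at (3.76, 0.92), ∇f = (5.68, 1.68) → (3.76, 0.92) − 0.04·(5.68, 1.68) = (3.5328, 0.8528)
Step 3: at (3.5328, 0.8528), ∇f = (5.36, 1.4624) → (3.5328, 0.8528) − 0.04·(5.36, 1.4624) = (3.3184, 0.794304)
∂f/∂y at (3.3184, 0.794304) = 1.30624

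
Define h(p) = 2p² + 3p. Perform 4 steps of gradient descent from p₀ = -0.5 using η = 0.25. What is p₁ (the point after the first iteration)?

h′(p) = 4p + 3
Step 1: h′(-0.5) = 1; p₁ = -0.5 − 0.25·1 = -0.75

-0.75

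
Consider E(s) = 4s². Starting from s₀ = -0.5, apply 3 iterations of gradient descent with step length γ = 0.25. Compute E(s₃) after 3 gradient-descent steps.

E′(s) = 8s
s₁ = -0.5 − 0.25·(-4) = 0.5
s₂ = 0.5 − 0.25·4 = -0.5
s₃ = -0.5 − 0.25·(-4) = 0.5
E(0.5) = 1

1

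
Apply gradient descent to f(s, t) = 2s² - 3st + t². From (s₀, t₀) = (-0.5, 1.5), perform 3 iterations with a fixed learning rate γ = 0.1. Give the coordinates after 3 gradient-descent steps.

∇f = (4s - 3t, -3s + 2t)
Step 1: at (-0.5, 1.5), ∇f = (-6.5, 4.5) → (-0.5, 1.5) − 0.1·(-6.5, 4.5) = (0.15, 1.05)
Step 2: at (0.15, 1.05), ∇f = (-2.55, 1.65) → (0.15, 1.05) − 0.1·(-2.55, 1.65) = (0.405, 0.885)
Step 3: at (0.405, 0.885), ∇f = (-1.035, 0.555) → (0.405, 0.885) − 0.1·(-1.035, 0.555) = (0.5085, 0.8295)

(0.5085, 0.8295)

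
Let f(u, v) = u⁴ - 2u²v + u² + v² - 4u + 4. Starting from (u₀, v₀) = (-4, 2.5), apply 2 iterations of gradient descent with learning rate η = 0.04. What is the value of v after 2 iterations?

5.390752

∇f = (4u³ - 4uv + 2u - 4, -2u² + 2v)
Step 1: at (-4, 2.5), ∇f = (-228, -27) → (-4, 2.5) − 0.04·(-228, -27) = (5.12, 3.58)
Step 2: at (5.12, 3.58), ∇f = (469.792512, -45.2688) → (5.12, 3.58) − 0.04·(469.792512, -45.2688) = (-13.67170048, 5.390752)
v = 5.390752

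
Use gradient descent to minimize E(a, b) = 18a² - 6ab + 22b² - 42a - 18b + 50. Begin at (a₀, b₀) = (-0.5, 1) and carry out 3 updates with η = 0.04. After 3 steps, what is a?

1.697248

∇E = (36a - 6b - 42, -6a + 44b - 18)
(a₁, b₁) = (-0.5, 1) − 0.04·(-66, 29) = (2.14, -0.16)
(a₂, b₂) = (2.14, -0.16) − 0.04·(36, -37.88) = (0.7, 1.3552)
(a₃, b₃) = (0.7, 1.3552) − 0.04·(-24.9312, 37.4288) = (1.697248, -0.141952)
a = 1.697248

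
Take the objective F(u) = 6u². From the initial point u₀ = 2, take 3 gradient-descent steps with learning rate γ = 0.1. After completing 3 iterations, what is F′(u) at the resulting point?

-0.192

F′(u) = 12u
u₁ = 2 − 0.1·24 = -0.4
u₂ = -0.4 − 0.1·(-4.8) = 0.08
u₃ = 0.08 − 0.1·0.96 = -0.016
F′(u) at (-0.016) = -0.192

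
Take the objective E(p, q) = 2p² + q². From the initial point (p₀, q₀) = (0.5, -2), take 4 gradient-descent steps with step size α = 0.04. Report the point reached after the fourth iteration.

(0.24893568, -1.43278592)

∇E = (4p, 2q)
(p₁, q₁) = (0.5, -2) − 0.04·(2, -4) = (0.42, -1.84)
(p₂, q₂) = (0.42, -1.84) − 0.04·(1.68, -3.68) = (0.3528, -1.6928)
(p₃, q₃) = (0.3528, -1.6928) − 0.04·(1.4112, -3.3856) = (0.296352, -1.557376)
(p₄, q₄) = (0.296352, -1.557376) − 0.04·(1.185408, -3.114752) = (0.24893568, -1.43278592)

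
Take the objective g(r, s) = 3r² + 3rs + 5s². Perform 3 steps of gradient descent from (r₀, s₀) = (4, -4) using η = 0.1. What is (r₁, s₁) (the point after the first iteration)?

∇g = (6r + 3s, 3r + 10s)
Step 1: at (4, -4), ∇g = (12, -28) → (4, -4) − 0.1·(12, -28) = (2.8, -1.2)

(2.8, -1.2)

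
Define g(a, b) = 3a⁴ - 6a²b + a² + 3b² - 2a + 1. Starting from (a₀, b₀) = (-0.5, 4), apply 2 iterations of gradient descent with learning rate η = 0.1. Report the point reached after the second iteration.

(10.74235, 4.3015)

∇g = (12a³ - 12ab + 2a - 2, -6a² + 6b)
(a₁, b₁) = (-0.5, 4) − 0.1·(19.5, 22.5) = (-2.45, 1.75)
(a₂, b₂) = (-2.45, 1.75) − 0.1·(-131.9235, -25.515) = (10.74235, 4.3015)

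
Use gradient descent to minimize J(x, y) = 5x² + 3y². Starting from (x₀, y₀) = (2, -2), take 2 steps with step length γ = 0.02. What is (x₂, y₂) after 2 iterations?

∇J = (10x, 6y)
(x₁, y₁) = (2, -2) − 0.02·(20, -12) = (1.6, -1.76)
(x₂, y₂) = (1.6, -1.76) − 0.02·(16, -10.56) = (1.28, -1.5488)

(1.28, -1.5488)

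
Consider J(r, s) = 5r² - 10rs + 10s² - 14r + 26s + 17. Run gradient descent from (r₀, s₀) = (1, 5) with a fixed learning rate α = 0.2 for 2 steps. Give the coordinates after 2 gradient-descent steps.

∇J = (10r - 10s - 14, -10r + 20s + 26)
(r₁, s₁) = (1, 5) − 0.2·(-54, 116) = (11.8, -18.2)
(r₂, s₂) = (11.8, -18.2) − 0.2·(286, -456) = (-45.4, 73)

(-45.4, 73)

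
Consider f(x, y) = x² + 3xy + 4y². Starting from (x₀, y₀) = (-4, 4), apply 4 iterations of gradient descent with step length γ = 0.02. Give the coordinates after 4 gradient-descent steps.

∇f = (2x + 3y, 3x + 8y)
Step 1: at (-4, 4), ∇f = (4, 20) → (-4, 4) − 0.02·(4, 20) = (-4.08, 3.6)
Step 2: at (-4.08, 3.6), ∇f = (2.64, 16.56) → (-4.08, 3.6) − 0.02·(2.64, 16.56) = (-4.1328, 3.2688)
Step 3: at (-4.1328, 3.2688), ∇f = (1.5408, 13.752) → (-4.1328, 3.2688) − 0.02·(1.5408, 13.752) = (-4.163616, 2.99376)
Step 4: at (-4.163616, 2.99376), ∇f = (0.654048, 11.459232) → (-4.163616, 2.99376) − 0.02·(0.654048, 11.459232) = (-4.17669696, 2.76457536)

(-4.17669696, 2.76457536)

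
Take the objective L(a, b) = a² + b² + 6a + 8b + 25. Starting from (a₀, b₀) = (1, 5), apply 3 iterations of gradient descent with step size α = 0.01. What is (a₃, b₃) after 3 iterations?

(0.764768, 4.470728)

∇L = (2a + 6, 2b + 8)
Step 1: at (1, 5), ∇L = (8, 18) → (1, 5) − 0.01·(8, 18) = (0.92, 4.82)
Step 2: at (0.92, 4.82), ∇L = (7.84, 17.64) → (0.92, 4.82) − 0.01·(7.84, 17.64) = (0.8416, 4.6436)
Step 3: at (0.8416, 4.6436), ∇L = (7.6832, 17.2872) → (0.8416, 4.6436) − 0.01·(7.6832, 17.2872) = (0.764768, 4.470728)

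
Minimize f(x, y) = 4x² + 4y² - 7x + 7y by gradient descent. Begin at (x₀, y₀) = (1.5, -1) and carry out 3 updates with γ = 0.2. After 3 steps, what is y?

-0.848

∇f = (8x - 7, 8y + 7)
(x₁, y₁) = (1.5, -1) − 0.2·(5, -1) = (0.5, -0.8)
(x₂, y₂) = (0.5, -0.8) − 0.2·(-3, 0.6) = (1.1, -0.92)
(x₃, y₃) = (1.1, -0.92) − 0.2·(1.8, -0.36) = (0.74, -0.848)
y = -0.848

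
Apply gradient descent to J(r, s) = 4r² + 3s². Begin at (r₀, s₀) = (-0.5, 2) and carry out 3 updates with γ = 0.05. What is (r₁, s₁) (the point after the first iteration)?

∇J = (8r, 6s)
Step 1: at (-0.5, 2), ∇J = (-4, 12) → (-0.5, 2) − 0.05·(-4, 12) = (-0.3, 1.4)

(-0.3, 1.4)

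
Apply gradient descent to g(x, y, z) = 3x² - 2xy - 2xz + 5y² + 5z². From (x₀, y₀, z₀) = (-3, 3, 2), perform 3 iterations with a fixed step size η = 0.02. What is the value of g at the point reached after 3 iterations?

26.571992252416

∇g = (6x - 2y - 2z, -2x + 10y, -2x + 10z)
Step 1: at (-3, 3, 2), ∇g = (-28, 36, 26) → (-3, 3, 2) − 0.02·(-28, 36, 26) = (-2.44, 2.28, 1.48)
Step 2: at (-2.44, 2.28, 1.48), ∇g = (-22.16, 27.68, 19.68) → (-2.44, 2.28, 1.48) − 0.02·(-22.16, 27.68, 19.68) = (-1.9968, 1.7264, 1.0864)
Step 3: at (-1.9968, 1.7264, 1.0864), ∇g = (-17.6064, 21.2576, 14.8576) → (-1.9968, 1.7264, 1.0864) − 0.02·(-17.6064, 21.2576, 14.8576) = (-1.644672, 1.301248, 0.789248)
g(-1.644672, 1.301248, 0.789248) = 26.571992252416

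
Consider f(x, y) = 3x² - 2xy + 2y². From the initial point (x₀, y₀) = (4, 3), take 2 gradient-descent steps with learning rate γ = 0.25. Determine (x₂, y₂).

(1.25, -0.25)

∇f = (6x - 2y, -2x + 4y)
(x₁, y₁) = (4, 3) − 0.25·(18, 4) = (-0.5, 2)
(x₂, y₂) = (-0.5, 2) − 0.25·(-7, 9) = (1.25, -0.25)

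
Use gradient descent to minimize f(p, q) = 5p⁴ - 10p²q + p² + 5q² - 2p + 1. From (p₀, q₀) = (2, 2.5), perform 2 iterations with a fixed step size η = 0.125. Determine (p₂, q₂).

(408.3203125, 40.234375)

∇f = (20p³ - 20pq + 2p - 2, -10p² + 10q)
Step 1: at (2, 2.5), ∇f = (62, -15) → (2, 2.5) − 0.125·(62, -15) = (-5.75, 4.375)
Step 2: at (-5.75, 4.375), ∇f = (-3312.5625, -286.875) → (-5.75, 4.375) − 0.125·(-3312.5625, -286.875) = (408.3203125, 40.234375)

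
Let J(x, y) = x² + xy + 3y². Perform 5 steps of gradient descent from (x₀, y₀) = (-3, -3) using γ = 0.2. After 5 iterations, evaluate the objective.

0.056623104

∇J = (2x + y, x + 6y)
(x₁, y₁) = (-3, -3) − 0.2·(-9, -21) = (-1.2, 1.2)
(x₂, y₂) = (-1.2, 1.2) − 0.2·(-1.2, 6) = (-0.96, 0)
(x₃, y₃) = (-0.96, 0) − 0.2·(-1.92, -0.96) = (-0.576, 0.192)
(x₄, y₄) = (-0.576, 0.192) − 0.2·(-0.96, 0.576) = (-0.384, 0.0768)
(x₅, y₅) = (-0.384, 0.0768) − 0.2·(-0.6912, 0.0768) = (-0.24576, 0.06144)
J(-0.24576, 0.06144) = 0.056623104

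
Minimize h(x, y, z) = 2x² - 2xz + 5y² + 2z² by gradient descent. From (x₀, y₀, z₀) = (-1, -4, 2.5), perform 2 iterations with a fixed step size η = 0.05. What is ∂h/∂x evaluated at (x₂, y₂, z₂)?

∇h = (4x - 2z, 10y, -2x + 4z)
Step 1: at (-1, -4, 2.5), ∇h = (-9, -40, 12) → (-1, -4, 2.5) − 0.05·(-9, -40, 12) = (-0.55, -2, 1.9)
Step 2: at (-0.55, -2, 1.9), ∇h = (-6, -20, 8.7) → (-0.55, -2, 1.9) − 0.05·(-6, -20, 8.7) = (-0.25, -1, 1.465)
∂h/∂x at (-0.25, -1, 1.465) = -3.93

-3.93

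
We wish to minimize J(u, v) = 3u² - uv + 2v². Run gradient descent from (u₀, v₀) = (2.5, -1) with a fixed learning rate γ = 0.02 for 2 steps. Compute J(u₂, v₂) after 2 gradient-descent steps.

∇J = (6u - v, -u + 4v)
(u₁, v₁) = (2.5, -1) − 0.02·(16, -6.5) = (2.18, -0.87)
(u₂, v₂) = (2.18, -0.87) − 0.02·(13.95, -5.66) = (1.901, -0.7568)
J(1.901, -0.7568) = 13.42557228

13.42557228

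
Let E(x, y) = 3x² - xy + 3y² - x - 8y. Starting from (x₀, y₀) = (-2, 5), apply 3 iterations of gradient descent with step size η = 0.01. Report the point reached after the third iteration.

∇E = (6x - y - 1, -x + 6y - 8)
Step 1: at (-2, 5), ∇E = (-18, 24) → (-2, 5) − 0.01·(-18, 24) = (-1.82, 4.76)
Step 2: at (-1.82, 4.76), ∇E = (-16.68, 22.38) → (-1.82, 4.76) − 0.01·(-16.68, 22.38) = (-1.6532, 4.5362)
Step 3: at (-1.6532, 4.5362), ∇E = (-15.4554, 20.8704) → (-1.6532, 4.5362) − 0.01·(-15.4554, 20.8704) = (-1.498646, 4.327496)

(-1.498646, 4.327496)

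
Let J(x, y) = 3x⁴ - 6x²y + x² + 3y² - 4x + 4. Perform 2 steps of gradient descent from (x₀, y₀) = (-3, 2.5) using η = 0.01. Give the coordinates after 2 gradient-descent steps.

(-0.68193408, 2.735416)

∇J = (12x³ - 12xy + 2x - 4, -6x² + 6y)
(x₁, y₁) = (-3, 2.5) − 0.01·(-244, -39) = (-0.56, 2.89)
(x₂, y₂) = (-0.56, 2.89) − 0.01·(12.193408, 15.4584) = (-0.68193408, 2.735416)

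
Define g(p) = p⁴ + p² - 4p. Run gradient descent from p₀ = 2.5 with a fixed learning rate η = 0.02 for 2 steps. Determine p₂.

1.11193064

g′(p) = 4p³ + 2p - 4
Step 1: g′(2.5) = 63.5; p₁ = 2.5 − 0.02·63.5 = 1.23
Step 2: g′(1.23) = 5.903468; p₂ = 1.23 − 0.02·5.903468 = 1.11193064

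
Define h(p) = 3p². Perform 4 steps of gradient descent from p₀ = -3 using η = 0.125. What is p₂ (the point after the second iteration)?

h′(p) = 6p
p₁ = -3 − 0.125·(-18) = -0.75
p₂ = -0.75 − 0.125·(-4.5) = -0.1875

-0.1875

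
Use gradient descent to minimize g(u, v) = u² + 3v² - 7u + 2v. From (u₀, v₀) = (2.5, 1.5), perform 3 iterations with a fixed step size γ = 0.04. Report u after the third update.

∇g = (2u - 7, 6v + 2)
(u₁, v₁) = (2.5, 1.5) − 0.04·(-2, 11) = (2.58, 1.06)
(u₂, v₂) = (2.58, 1.06) − 0.04·(-1.84, 8.36) = (2.6536, 0.7256)
(u₃, v₃) = (2.6536, 0.7256) − 0.04·(-1.6928, 6.3536) = (2.721312, 0.471456)
u = 2.721312

2.721312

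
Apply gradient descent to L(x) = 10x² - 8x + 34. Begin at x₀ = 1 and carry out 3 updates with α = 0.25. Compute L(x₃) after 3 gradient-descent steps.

14778

L′(x) = 20x - 8
Step 1: L′(1) = 12; x₁ = 1 − 0.25·12 = -2
Step 2: L′(-2) = -48; x₂ = -2 − 0.25·(-48) = 10
Step 3: L′(10) = 192; x₃ = 10 − 0.25·192 = -38
L(-38) = 14778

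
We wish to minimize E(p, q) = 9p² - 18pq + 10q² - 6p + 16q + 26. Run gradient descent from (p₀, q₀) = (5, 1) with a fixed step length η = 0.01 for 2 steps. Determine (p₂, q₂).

(3.896, 1.8532)

∇E = (18p - 18q - 6, -18p + 20q + 16)
Step 1: at (5, 1), ∇E = (66, -54) → (5, 1) − 0.01·(66, -54) = (4.34, 1.54)
Step 2: at (4.34, 1.54), ∇E = (44.4, -31.32) → (4.34, 1.54) − 0.01·(44.4, -31.32) = (3.896, 1.8532)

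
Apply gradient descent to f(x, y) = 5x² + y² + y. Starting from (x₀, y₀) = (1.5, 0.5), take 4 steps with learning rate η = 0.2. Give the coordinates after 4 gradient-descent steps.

∇f = (10x, 2y + 1)
Step 1: at (1.5, 0.5), ∇f = (15, 2) → (1.5, 0.5) − 0.2·(15, 2) = (-1.5, 0.1)
Step 2: at (-1.5, 0.1), ∇f = (-15, 1.2) → (-1.5, 0.1) − 0.2·(-15, 1.2) = (1.5, -0.14)
Step 3: at (1.5, -0.14), ∇f = (15, 0.72) → (1.5, -0.14) − 0.2·(15, 0.72) = (-1.5, -0.284)
Step 4: at (-1.5, -0.284), ∇f = (-15, 0.432) → (-1.5, -0.284) − 0.2·(-15, 0.432) = (1.5, -0.3704)

(1.5, -0.3704)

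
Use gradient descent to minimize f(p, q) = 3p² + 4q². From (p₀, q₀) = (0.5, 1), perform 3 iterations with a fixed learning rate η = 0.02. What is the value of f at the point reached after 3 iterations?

∇f = (6p, 8q)
(p₁, q₁) = (0.5, 1) − 0.02·(3, 8) = (0.44, 0.84)
(p₂, q₂) = (0.44, 0.84) − 0.02·(2.64, 6.72) = (0.3872, 0.7056)
(p₃, q₃) = (0.3872, 0.7056) − 0.02·(2.3232, 5.6448) = (0.340736, 0.592704)
f(0.340736, 0.592704) = 1.753495191552

1.753495191552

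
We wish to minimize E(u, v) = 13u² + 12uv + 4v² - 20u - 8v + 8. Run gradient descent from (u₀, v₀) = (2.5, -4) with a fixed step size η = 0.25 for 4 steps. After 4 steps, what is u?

-479.09375

∇E = (26u + 12v - 20, 12u + 8v - 8)
Step 1: at (2.5, -4), ∇E = (-3, -10) → (2.5, -4) − 0.25·(-3, -10) = (3.25, -1.5)
Step 2: at (3.25, -1.5), ∇E = (46.5, 19) → (3.25, -1.5) − 0.25·(46.5, 19) = (-8.375, -6.25)
Step 3: at (-8.375, -6.25), ∇E = (-312.75, -158.5) → (-8.375, -6.25) − 0.25·(-312.75, -158.5) = (69.8125, 33.375)
Step 4: at (69.8125, 33.375), ∇E = (2195.625, 1096.75) → (69.8125, 33.375) − 0.25·(2195.625, 1096.75) = (-479.09375, -240.8125)
u = -479.09375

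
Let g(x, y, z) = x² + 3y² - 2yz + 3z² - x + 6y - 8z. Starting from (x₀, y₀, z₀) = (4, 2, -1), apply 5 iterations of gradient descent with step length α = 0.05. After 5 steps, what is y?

-0.3584

∇g = (2x - 1, 6y - 2z + 6, -2y + 6z - 8)
(x₁, y₁, z₁) = (4, 2, -1) − 0.05·(7, 20, -18) = (3.65, 1, -0.1)
(x₂, y₂, z₂) = (3.65, 1, -0.1) − 0.05·(6.3, 12.2, -10.6) = (3.335, 0.39, 0.43)
(x₃, y₃, z₃) = (3.335, 0.39, 0.43) − 0.05·(5.67, 7.48, -6.2) = (3.0515, 0.016, 0.74)
(x₄, y₄, z₄) = (3.0515, 0.016, 0.74) − 0.05·(5.103, 4.616, -3.592) = (2.79635, -0.2148, 0.9196)
(x₅, y₅, z₅) = (2.79635, -0.2148, 0.9196) − 0.05·(4.5927, 2.872, -2.0528) = (2.566715, -0.3584, 1.02224)
y = -0.3584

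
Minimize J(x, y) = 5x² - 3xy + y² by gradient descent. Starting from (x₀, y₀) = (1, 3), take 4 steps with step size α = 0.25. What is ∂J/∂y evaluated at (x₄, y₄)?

0.94921875

∇J = (10x - 3y, -3x + 2y)
Step 1: at (1, 3), ∇J = (1, 3) → (1, 3) − 0.25·(1, 3) = (0.75, 2.25)
Step 2: at (0.75, 2.25), ∇J = (0.75, 2.25) → (0.75, 2.25) − 0.25·(0.75, 2.25) = (0.5625, 1.6875)
Step 3: at (0.5625, 1.6875), ∇J = (0.5625, 1.6875) → (0.5625, 1.6875) − 0.25·(0.5625, 1.6875) = (0.421875, 1.265625)
Step 4: at (0.421875, 1.265625), ∇J = (0.421875, 1.265625) → (0.421875, 1.265625) − 0.25·(0.421875, 1.265625) = (0.31640625, 0.94921875)
∂J/∂y at (0.31640625, 0.94921875) = 0.94921875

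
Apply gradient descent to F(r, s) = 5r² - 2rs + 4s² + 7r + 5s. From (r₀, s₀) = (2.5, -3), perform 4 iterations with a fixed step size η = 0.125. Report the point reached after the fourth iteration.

(-0.77734375, -0.8984375)

∇F = (10r - 2s + 7, -2r + 8s + 5)
Step 1: at (2.5, -3), ∇F = (38, -24) → (2.5, -3) − 0.125·(38, -24) = (-2.25, 0)
Step 2: at (-2.25, 0), ∇F = (-15.5, 9.5) → (-2.25, 0) − 0.125·(-15.5, 9.5) = (-0.3125, -1.1875)
Step 3: at (-0.3125, -1.1875), ∇F = (6.25, -3.875) → (-0.3125, -1.1875) − 0.125·(6.25, -3.875) = (-1.09375, -0.703125)
Step 4: at (-1.09375, -0.703125), ∇F = (-2.53125, 1.5625) → (-1.09375, -0.703125) − 0.125·(-2.53125, 1.5625) = (-0.77734375, -0.8984375)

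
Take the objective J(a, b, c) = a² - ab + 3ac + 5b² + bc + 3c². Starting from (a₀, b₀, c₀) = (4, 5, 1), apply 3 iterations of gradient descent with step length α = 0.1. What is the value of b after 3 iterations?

0.471

∇J = (2a - b + 3c, -a + 10b + c, 3a + b + 6c)
(a₁, b₁, c₁) = (4, 5, 1) − 0.1·(6, 47, 23) = (3.4, 0.3, -1.3)
(a₂, b₂, c₂) = (3.4, 0.3, -1.3) − 0.1·(2.6, -1.7, 2.7) = (3.14, 0.47, -1.57)
(a₃, b₃, c₃) = (3.14, 0.47, -1.57) − 0.1·(1.1, -0.01, 0.47) = (3.03, 0.471, -1.617)
b = 0.471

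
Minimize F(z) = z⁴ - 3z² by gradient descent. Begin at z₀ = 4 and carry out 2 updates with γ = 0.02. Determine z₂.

F′(z) = 4z³ - 6z
Step 1: F′(4) = 232; z₁ = 4 − 0.02·232 = -0.64
Step 2: F′(-0.64) = 2.791424; z₂ = -0.64 − 0.02·2.791424 = -0.69582848

-0.69582848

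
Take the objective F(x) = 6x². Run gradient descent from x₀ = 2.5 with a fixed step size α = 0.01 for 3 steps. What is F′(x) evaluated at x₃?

F′(x) = 12x
x₁ = 2.5 − 0.01·30 = 2.2
x₂ = 2.2 − 0.01·26.4 = 1.936
x₃ = 1.936 − 0.01·23.232 = 1.70368
F′(x) at (1.70368) = 20.44416

20.44416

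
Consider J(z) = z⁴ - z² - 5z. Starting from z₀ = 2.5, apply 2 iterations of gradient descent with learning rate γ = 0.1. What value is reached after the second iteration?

5.51875

J′(z) = 4z³ - 2z - 5
z₁ = 2.5 − 0.1·52.5 = -2.75
z₂ = -2.75 − 0.1·(-82.6875) = 5.51875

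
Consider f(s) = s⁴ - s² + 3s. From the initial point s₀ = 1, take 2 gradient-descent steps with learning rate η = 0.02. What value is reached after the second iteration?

0.81768

f′(s) = 4s³ - 2s + 3
s₁ = 1 − 0.02·5 = 0.9
s₂ = 0.9 − 0.02·4.116 = 0.81768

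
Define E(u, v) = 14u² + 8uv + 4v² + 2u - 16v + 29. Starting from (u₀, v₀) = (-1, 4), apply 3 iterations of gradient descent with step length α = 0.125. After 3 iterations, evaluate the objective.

∇E = (28u + 8v + 2, 8u + 8v - 16)
(u₁, v₁) = (-1, 4) − 0.125·(6, 8) = (-1.75, 3)
(u₂, v₂) = (-1.75, 3) − 0.125·(-23, -6) = (1.125, 3.75)
(u₃, v₃) = (1.125, 3.75) − 0.125·(63.5, 23) = (-6.8125, 0.875)
E(-6.8125, 0.875) = 606.4921875

606.4921875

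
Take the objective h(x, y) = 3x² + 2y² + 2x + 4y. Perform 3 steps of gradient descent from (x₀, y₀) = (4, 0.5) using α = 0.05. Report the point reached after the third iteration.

∇h = (6x + 2, 4y + 4)
(x₁, y₁) = (4, 0.5) − 0.05·(26, 6) = (2.7, 0.2)
(x₂, y₂) = (2.7, 0.2) − 0.05·(18.2, 4.8) = (1.79, -0.04)
(x₃, y₃) = (1.79, -0.04) − 0.05·(12.74, 3.84) = (1.153, -0.232)

(1.153, -0.232)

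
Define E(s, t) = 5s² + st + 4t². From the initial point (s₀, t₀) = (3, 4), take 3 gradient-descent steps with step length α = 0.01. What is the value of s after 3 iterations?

2.088436

∇E = (10s + t, s + 8t)
Step 1: at (3, 4), ∇E = (34, 35) → (3, 4) − 0.01·(34, 35) = (2.66, 3.65)
Step 2: at (2.66, 3.65), ∇E = (30.25, 31.86) → (2.66, 3.65) − 0.01·(30.25, 31.86) = (2.3575, 3.3314)
Step 3: at (2.3575, 3.3314), ∇E = (26.9064, 29.0087) → (2.3575, 3.3314) − 0.01·(26.9064, 29.0087) = (2.088436, 3.041313)
s = 2.088436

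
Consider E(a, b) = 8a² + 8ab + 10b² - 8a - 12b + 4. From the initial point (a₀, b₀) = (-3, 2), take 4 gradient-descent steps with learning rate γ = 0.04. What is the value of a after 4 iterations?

∇E = (16a + 8b - 8, 8a + 20b - 12)
(a₁, b₁) = (-3, 2) − 0.04·(-40, 4) = (-1.4, 1.84)
(a₂, b₂) = (-1.4, 1.84) − 0.04·(-15.68, 13.6) = (-0.7728, 1.296)
(a₃, b₃) = (-0.7728, 1.296) − 0.04·(-9.9968, 7.7376) = (-0.372928, 0.986496)
(a₄, b₄) = (-0.372928, 0.986496) − 0.04·(-6.07488, 4.746496) = (-0.1299328, 0.79663616)
a = -0.1299328

-0.1299328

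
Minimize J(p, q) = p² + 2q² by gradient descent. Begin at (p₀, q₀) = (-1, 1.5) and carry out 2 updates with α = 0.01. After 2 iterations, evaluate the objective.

∇J = (2p, 4q)
(p₁, q₁) = (-1, 1.5) − 0.01·(-2, 6) = (-0.98, 1.44)
(p₂, q₂) = (-0.98, 1.44) − 0.01·(-1.96, 5.76) = (-0.9604, 1.3824)
J(-0.9604, 1.3824) = 4.74442768

4.74442768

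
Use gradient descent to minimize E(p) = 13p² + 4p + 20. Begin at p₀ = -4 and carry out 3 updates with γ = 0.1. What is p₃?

15.6

E′(p) = 26p + 4
Step 1: E′(-4) = -100; p₁ = -4 − 0.1·(-100) = 6
Step 2: E′(6) = 160; p₂ = 6 − 0.1·160 = -10
Step 3: E′(-10) = -256; p₃ = -10 − 0.1·(-256) = 15.6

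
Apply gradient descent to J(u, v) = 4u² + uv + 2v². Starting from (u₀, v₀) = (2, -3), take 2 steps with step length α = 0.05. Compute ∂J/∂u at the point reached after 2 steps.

∇J = (8u + v, u + 4v)
(u₁, v₁) = (2, -3) − 0.05·(13, -10) = (1.35, -2.5)
(u₂, v₂) = (1.35, -2.5) − 0.05·(8.3, -8.65) = (0.935, -2.0675)
∂J/∂u at (0.935, -2.0675) = 5.4125

5.4125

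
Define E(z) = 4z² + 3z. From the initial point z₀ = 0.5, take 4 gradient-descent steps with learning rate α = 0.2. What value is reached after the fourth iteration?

E′(z) = 8z + 3
Step 1: E′(0.5) = 7; z₁ = 0.5 − 0.2·7 = -0.9
Step 2: E′(-0.9) = -4.2; z₂ = -0.9 − 0.2·(-4.2) = -0.06
Step 3: E′(-0.06) = 2.52; z₃ = -0.06 − 0.2·2.52 = -0.564
Step 4: E′(-0.564) = -1.512; z₄ = -0.564 − 0.2·(-1.512) = -0.2616

-0.2616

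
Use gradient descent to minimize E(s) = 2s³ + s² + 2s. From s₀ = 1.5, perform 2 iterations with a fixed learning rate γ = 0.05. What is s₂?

E′(s) = 6s² + 2s + 2
s₁ = 1.5 − 0.05·18.5 = 0.575
s₂ = 0.575 − 0.05·5.13375 = 0.3183125

0.3183125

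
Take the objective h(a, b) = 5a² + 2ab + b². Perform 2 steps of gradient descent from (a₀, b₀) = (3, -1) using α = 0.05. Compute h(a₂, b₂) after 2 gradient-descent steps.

3.488

∇h = (10a + 2b, 2a + 2b)
Step 1: at (3, -1), ∇h = (28, 4) → (3, -1) − 0.05·(28, 4) = (1.6, -1.2)
Step 2: at (1.6, -1.2), ∇h = (13.6, 0.8) → (1.6, -1.2) − 0.05·(13.6, 0.8) = (0.92, -1.24)
h(0.92, -1.24) = 3.488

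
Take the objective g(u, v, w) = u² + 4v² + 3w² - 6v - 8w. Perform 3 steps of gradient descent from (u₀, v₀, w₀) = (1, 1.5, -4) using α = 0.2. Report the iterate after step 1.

∇g = (2u, 8v - 6, 6w - 8)
(u₁, v₁, w₁) = (1, 1.5, -4) − 0.2·(2, 6, -32) = (0.6, 0.3, 2.4)

(0.6, 0.3, 2.4)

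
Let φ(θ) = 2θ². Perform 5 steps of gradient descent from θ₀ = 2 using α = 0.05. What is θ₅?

φ′(θ) = 4θ
θ₁ = 2 − 0.05·8 = 1.6
θ₂ = 1.6 − 0.05·6.4 = 1.28
θ₃ = 1.28 − 0.05·5.12 = 1.024
θ₄ = 1.024 − 0.05·4.096 = 0.8192
θ₅ = 0.8192 − 0.05·3.2768 = 0.65536

0.65536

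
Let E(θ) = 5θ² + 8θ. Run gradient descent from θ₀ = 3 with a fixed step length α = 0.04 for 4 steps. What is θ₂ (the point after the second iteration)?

E′(θ) = 10θ + 8
Step 1: E′(3) = 38; θ₁ = 3 − 0.04·38 = 1.48
Step 2: E′(1.48) = 22.8; θ₂ = 1.48 − 0.04·22.8 = 0.568

0.568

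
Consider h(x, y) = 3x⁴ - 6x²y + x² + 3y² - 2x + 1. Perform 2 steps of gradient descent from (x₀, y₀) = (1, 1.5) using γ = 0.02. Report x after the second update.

∇h = (12x³ - 12xy + 2x - 2, -6x² + 6y)
Step 1: at (1, 1.5), ∇h = (-6, 3) → (1, 1.5) − 0.02·(-6, 3) = (1.12, 1.44)
Step 2: at (1.12, 1.44), ∇h = (-2.254464, 1.1136) → (1.12, 1.44) − 0.02·(-2.254464, 1.1136) = (1.16508928, 1.417728)
x = 1.16508928

1.16508928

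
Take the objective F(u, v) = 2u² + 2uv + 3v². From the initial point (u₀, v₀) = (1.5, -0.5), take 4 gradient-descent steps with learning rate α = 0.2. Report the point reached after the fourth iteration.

∇F = (4u + 2v, 2u + 6v)
(u₁, v₁) = (1.5, -0.5) − 0.2·(5, 0) = (0.5, -0.5)
(u₂, v₂) = (0.5, -0.5) − 0.2·(1, -2) = (0.3, -0.1)
(u₃, v₃) = (0.3, -0.1) − 0.2·(1, 0) = (0.1, -0.1)
(u₄, v₄) = (0.1, -0.1) − 0.2·(0.2, -0.4) = (0.06, -0.02)

(0.06, -0.02)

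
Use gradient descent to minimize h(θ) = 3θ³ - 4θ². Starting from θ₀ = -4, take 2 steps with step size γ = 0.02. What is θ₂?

-18.902272

h′(θ) = 9θ² - 8θ
θ₁ = -4 − 0.02·176 = -7.52
θ₂ = -7.52 − 0.02·569.1136 = -18.902272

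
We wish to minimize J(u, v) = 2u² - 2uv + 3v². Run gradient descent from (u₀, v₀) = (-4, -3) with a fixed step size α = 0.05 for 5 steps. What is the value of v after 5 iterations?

-1.285

∇J = (4u - 2v, -2u + 6v)
(u₁, v₁) = (-4, -3) − 0.05·(-10, -10) = (-3.5, -2.5)
(u₂, v₂) = (-3.5, -2.5) − 0.05·(-9, -8) = (-3.05, -2.1)
(u₃, v₃) = (-3.05, -2.1) − 0.05·(-8, -6.5) = (-2.65, -1.775)
(u₄, v₄) = (-2.65, -1.775) − 0.05·(-7.05, -5.35) = (-2.2975, -1.5075)
(u₅, v₅) = (-2.2975, -1.5075) − 0.05·(-6.175, -4.45) = (-1.98875, -1.285)
v = -1.285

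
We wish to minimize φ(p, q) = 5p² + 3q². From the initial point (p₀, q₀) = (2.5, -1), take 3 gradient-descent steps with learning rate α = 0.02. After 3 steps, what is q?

-0.681472

∇φ = (10p, 6q)
Step 1: at (2.5, -1), ∇φ = (25, -6) → (2.5, -1) − 0.02·(25, -6) = (2, -0.88)
Step 2: at (2, -0.88), ∇φ = (20, -5.28) → (2, -0.88) − 0.02·(20, -5.28) = (1.6, -0.7744)
Step 3: at (1.6, -0.7744), ∇φ = (16, -4.6464) → (1.6, -0.7744) − 0.02·(16, -4.6464) = (1.28, -0.681472)
q = -0.681472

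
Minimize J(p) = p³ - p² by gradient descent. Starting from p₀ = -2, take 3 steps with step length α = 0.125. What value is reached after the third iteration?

J′(p) = 3p² - 2p
Step 1: J′(-2) = 16; p₁ = -2 − 0.125·16 = -4
Step 2: J′(-4) = 56; p₂ = -4 − 0.125·56 = -11
Step 3: J′(-11) = 385; p₃ = -11 − 0.125·385 = -59.125

-59.125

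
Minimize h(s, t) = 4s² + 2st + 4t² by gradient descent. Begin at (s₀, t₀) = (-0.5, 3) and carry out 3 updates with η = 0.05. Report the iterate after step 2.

∇h = (8s + 2t, 2s + 8t)
Step 1: at (-0.5, 3), ∇h = (2, 23) → (-0.5, 3) − 0.05·(2, 23) = (-0.6, 1.85)
Step 2: at (-0.6, 1.85), ∇h = (-1.1, 13.6) → (-0.6, 1.85) − 0.05·(-1.1, 13.6) = (-0.545, 1.17)

(-0.545, 1.17)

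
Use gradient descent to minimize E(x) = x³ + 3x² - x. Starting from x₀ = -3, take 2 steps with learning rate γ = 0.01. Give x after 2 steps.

E′(x) = 3x² + 6x - 1
x₁ = -3 − 0.01·8 = -3.08
x₂ = -3.08 − 0.01·8.9792 = -3.169792

-3.169792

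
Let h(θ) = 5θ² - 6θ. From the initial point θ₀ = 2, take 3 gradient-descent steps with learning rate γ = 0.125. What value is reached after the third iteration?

h′(θ) = 10θ - 6
Step 1: h′(2) = 14; θ₁ = 2 − 0.125·14 = 0.25
Step 2: h′(0.25) = -3.5; θ₂ = 0.25 − 0.125·(-3.5) = 0.6875
Step 3: h′(0.6875) = 0.875; θ₃ = 0.6875 − 0.125·0.875 = 0.578125

0.578125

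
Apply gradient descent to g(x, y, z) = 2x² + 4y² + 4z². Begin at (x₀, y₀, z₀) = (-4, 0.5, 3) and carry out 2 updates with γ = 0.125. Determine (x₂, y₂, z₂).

(-1, 0, 0)

∇g = (4x, 8y, 8z)
Step 1: at (-4, 0.5, 3), ∇g = (-16, 4, 24) → (-4, 0.5, 3) − 0.125·(-16, 4, 24) = (-2, 0, 0)
Step 2: at (-2, 0, 0), ∇g = (-8, 0, 0) → (-2, 0, 0) − 0.125·(-8, 0, 0) = (-1, 0, 0)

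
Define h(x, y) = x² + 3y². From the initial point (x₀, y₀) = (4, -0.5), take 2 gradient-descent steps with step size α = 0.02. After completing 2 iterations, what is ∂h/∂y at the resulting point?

∇h = (2x, 6y)
Step 1: at (4, -0.5), ∇h = (8, -3) → (4, -0.5) − 0.02·(8, -3) = (3.84, -0.44)
Step 2: at (3.84, -0.44), ∇h = (7.68, -2.64) → (3.84, -0.44) − 0.02·(7.68, -2.64) = (3.6864, -0.3872)
∂h/∂y at (3.6864, -0.3872) = -2.3232

-2.3232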